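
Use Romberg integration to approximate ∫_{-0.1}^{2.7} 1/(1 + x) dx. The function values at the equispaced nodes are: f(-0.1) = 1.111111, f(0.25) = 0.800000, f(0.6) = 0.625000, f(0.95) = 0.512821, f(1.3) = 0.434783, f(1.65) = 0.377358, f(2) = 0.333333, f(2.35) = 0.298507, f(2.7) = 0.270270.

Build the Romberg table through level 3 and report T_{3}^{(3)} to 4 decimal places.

T_{0}^{(0)} (trapezoid, 1 panel, h=2.8000): 1.933933
T_{1}^{(0)} (trapezoid, 2 panels, h=1.4000): 1.575663
T_{2}^{(0)} (trapezoid, 4 panels, h=0.7000): 1.458665
T_{3}^{(0)} (trapezoid, 8 panels, h=0.3500): 1.425372
T_{1}^{(1)} = 1.575663 + (1.575663 − 1.933933)/3 = 1.456240
T_{2}^{(1)} = 1.458665 + (1.458665 − 1.575663)/3 = 1.419666
T_{3}^{(1)} = 1.425372 + (1.425372 − 1.458665)/3 = 1.414274
T_{2}^{(2)} = 1.419666 + (1.419666 − 1.456240)/15 = 1.417228
T_{3}^{(2)} = 1.414274 + (1.414274 − 1.419666)/15 = 1.413915
T_{3}^{(3)} = 1.413915 + (1.413915 − 1.417228)/63 = 1.413862

1.4139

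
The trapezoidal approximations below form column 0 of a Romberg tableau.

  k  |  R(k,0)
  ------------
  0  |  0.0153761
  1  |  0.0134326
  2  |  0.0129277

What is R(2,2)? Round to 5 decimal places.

0.01276

Richardson extrapolation on the trapezoidal column (denominator 4−1=3):
R(1,1) = 0.0134326 + (0.0134326 − 0.0153761)/3 = 0.0127848
R(2,1) = (4·0.0129277 − 0.0134326) / 3 = 0.0127594
R(2,2) = (16·0.0127594 − 0.0127848) / 15 = 0.0127577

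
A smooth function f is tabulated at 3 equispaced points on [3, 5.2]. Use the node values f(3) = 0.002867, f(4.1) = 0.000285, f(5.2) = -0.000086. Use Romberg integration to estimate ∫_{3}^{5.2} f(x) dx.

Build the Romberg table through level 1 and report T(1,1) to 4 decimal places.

0.0014

T(0,0) (trapezoid, 1 panel, h=2.2000): 0.003059
T(1,0) (trapezoid, 2 panels, h=1.1000): 0.001843
T(1,1) = 0.001843 + (0.001843 − 0.003059)/3 = 0.001438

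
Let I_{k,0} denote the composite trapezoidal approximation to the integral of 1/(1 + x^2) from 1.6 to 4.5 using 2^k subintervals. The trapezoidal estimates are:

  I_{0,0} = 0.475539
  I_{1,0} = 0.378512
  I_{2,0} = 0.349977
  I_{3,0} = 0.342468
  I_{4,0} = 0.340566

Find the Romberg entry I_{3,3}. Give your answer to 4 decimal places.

I_{1,1} = 0.378512 + (0.378512 − 0.475539)/3 = 0.346170
I_{2,1} = 0.349977 + (0.349977 − 0.378512)/3 = 0.340465
I_{3,1} = (4·0.342468 − 0.349977) / 3 = 0.339965
I_{2,2} = (16·0.340465 − 0.346170) / 15 = 0.340085
I_{3,2} = 0.339965 + (0.339965 − 0.340465)/15 = 0.339932
I_{3,3} = 0.339932 + (0.339932 − 0.340085)/63 = 0.339930

0.3399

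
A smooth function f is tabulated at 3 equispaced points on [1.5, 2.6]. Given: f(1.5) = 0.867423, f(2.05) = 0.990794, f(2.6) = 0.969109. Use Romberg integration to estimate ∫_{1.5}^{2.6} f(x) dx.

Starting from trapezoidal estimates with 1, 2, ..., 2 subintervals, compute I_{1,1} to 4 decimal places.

1.0633

I_{0,0} (trapezoid, 1 panel, h=1.1000): 1.010093
I_{1,0} (trapezoid, 2 panels, h=0.5500): 1.049983
I_{1,1} = 1.049983 + (1.049983 − 1.010093)/3 = 1.063280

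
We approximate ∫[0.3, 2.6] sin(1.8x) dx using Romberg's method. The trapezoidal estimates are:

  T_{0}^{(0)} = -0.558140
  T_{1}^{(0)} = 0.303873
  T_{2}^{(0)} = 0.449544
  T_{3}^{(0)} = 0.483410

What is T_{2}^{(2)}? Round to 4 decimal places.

0.4919

Richardson extrapolation on the trapezoidal column (denominator 4−1=3):
T_{1}^{(1)} = (4·0.303873 − (-0.558140)) / 3 = 0.591211
T_{2}^{(1)} = 0.449544 + (0.449544 − 0.303873)/3 = 0.498101
T_{2}^{(2)} = 0.498101 + (0.498101 − 0.591211)/15 = 0.491894
(Column j=1 coincides with Simpson's rule on the same nodes.)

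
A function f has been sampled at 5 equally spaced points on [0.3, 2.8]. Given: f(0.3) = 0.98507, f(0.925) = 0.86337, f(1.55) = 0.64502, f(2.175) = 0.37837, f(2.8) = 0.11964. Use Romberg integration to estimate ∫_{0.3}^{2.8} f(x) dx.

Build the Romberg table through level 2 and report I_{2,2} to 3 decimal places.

I_{0,0} (trapezoid, 1 panel, h=2.5000): 1.38089
I_{1,0} (trapezoid, 2 panels, h=1.2500): 1.49672
I_{2,0} (trapezoid, 4 panels, h=0.6250): 1.52445
I_{1,1} = 1.49672 + (1.49672 − 1.38089)/3 = 1.53533
I_{2,1} = 1.52445 + (1.52445 − 1.49672)/3 = 1.53369
I_{2,2} = 1.53369 + (1.53369 − 1.53533)/15 = 1.53358

1.534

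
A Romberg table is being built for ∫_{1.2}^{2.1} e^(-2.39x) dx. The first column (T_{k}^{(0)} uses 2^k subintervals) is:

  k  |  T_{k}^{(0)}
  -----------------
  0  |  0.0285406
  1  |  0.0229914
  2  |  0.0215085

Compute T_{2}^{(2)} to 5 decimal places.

Richardson extrapolation on the trapezoidal column (denominator 4−1=3):
T_{1}^{(1)} = 0.0229914 + (0.0229914 − 0.0285406)/3 = 0.0211417
T_{2}^{(1)} = (4·0.0215085 − 0.0229914) / 3 = 0.0210142
T_{2}^{(2)} = (16·0.0210142 − 0.0211417) / 15 = 0.0210057

0.02101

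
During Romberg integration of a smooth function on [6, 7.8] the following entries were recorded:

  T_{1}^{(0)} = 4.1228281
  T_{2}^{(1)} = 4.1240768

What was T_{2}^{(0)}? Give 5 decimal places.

4.12376

From T_{2}^{(1)} = (4·T_{2}^{(0)} − T_{1}^{(0)})/3, solve for T_{2}^{(0)}:
4·T_{2}^{(0)} = 3·4.1240768 + 4.1228281 = 16.4950585
T_{2}^{(0)} = 4.1237646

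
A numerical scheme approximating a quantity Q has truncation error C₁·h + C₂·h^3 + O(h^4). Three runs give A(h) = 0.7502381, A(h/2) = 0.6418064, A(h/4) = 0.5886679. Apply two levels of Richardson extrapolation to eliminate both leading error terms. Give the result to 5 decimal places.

0.53584

First eliminate the h term (factor 2^1 = 2):
  B₁ = (2·0.6418064 − 0.7502381)/1 = 0.5333747
  B₂ = (2·0.5886679 − 0.6418064)/1 = 0.5355294
Then eliminate the h^3 term (factor 2^3 = 8):
  (8·0.5355294 − 0.5333747)/7 = 0.5358372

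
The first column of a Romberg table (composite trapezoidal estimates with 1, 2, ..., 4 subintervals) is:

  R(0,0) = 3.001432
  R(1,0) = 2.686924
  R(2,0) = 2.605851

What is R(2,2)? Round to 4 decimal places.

2.5786

R(1,1) = (4·2.686924 − 3.001432) / 3 = 2.582088
R(2,1) = 2.605851 + (2.605851 − 2.686924)/3 = 2.578827
R(2,2) = (16·2.578827 − 2.582088) / 15 = 2.578610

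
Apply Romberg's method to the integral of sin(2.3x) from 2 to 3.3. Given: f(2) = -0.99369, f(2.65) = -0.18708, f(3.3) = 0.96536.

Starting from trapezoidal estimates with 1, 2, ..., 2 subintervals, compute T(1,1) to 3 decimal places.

T(0,0) (trapezoid, 1 panel, h=1.3000): -0.01841
T(1,0) (trapezoid, 2 panels, h=0.6500): -0.13081
T(1,1) = -0.13081 + (-0.13081 − (-0.01841))/3 = -0.16828

-0.168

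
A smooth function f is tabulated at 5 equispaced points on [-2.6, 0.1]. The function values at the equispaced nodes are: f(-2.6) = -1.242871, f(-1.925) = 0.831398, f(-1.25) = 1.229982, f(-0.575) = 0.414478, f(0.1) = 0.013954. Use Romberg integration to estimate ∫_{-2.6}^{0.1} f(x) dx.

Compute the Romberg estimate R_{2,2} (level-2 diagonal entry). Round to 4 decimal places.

1.3808

R_{0,0} (trapezoid, 1 panel, h=2.7000): -1.659038
R_{1,0} (trapezoid, 2 panels, h=1.3500): 0.830957
R_{2,0} (trapezoid, 4 panels, h=0.6750): 1.256445
R_{1,1} = 0.830957 + (0.830957 − (-1.659038))/3 = 1.660955
R_{2,1} = 1.256445 + (1.256445 − 0.830957)/3 = 1.398274
R_{2,2} = 1.398274 + (1.398274 − 1.660955)/15 = 1.380762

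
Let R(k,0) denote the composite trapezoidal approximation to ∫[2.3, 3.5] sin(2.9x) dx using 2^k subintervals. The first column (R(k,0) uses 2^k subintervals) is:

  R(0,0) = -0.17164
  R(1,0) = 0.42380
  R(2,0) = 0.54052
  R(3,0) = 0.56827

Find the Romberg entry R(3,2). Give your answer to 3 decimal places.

Richardson extrapolation on the trapezoidal column (denominator 4−1=3):
R(2,1) = (4·0.54052 − 0.42380) / 3 = 0.57943
R(3,1) = 0.56827 + (0.56827 − 0.54052)/3 = 0.57752
R(3,2) = (16·0.57752 − 0.57943) / 15 = 0.57739
(Column j=1 coincides with Simpson's rule on the same nodes.)

0.577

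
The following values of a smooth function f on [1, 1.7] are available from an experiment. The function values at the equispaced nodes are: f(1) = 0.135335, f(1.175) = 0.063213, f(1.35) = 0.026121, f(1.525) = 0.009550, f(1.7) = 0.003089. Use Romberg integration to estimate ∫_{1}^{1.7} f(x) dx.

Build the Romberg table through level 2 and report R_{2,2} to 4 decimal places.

0.0281

R_{0,0} (trapezoid, 1 panel, h=0.7000): 0.048448
R_{1,0} (trapezoid, 2 panels, h=0.3500): 0.033367
R_{2,0} (trapezoid, 4 panels, h=0.1750): 0.029417
R_{1,1} = 0.033367 + (0.033367 − 0.048448)/3 = 0.028340
R_{2,1} = 0.029417 + (0.029417 − 0.033367)/3 = 0.028100
R_{2,2} = 0.028100 + (0.028100 − 0.028340)/15 = 0.028084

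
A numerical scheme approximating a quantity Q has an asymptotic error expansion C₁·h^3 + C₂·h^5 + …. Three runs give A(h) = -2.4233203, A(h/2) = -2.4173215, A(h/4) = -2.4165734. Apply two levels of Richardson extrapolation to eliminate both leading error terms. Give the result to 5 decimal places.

-2.41647

First eliminate the h^3 term (factor 2^3 = 8):
  B₁ = (8·(-2.4173215) − (-2.4233203))/7 = -2.4164645
  B₂ = (8·(-2.4165734) − (-2.4173215))/7 = -2.4164665
Then eliminate the h^5 term (factor 2^5 = 32):
  (32·(-2.4164665) − (-2.4164645))/31 = -2.4164666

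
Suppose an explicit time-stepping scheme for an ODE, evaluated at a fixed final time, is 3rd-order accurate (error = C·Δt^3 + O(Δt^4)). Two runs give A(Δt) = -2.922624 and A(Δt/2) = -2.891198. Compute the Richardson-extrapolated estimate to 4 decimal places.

The leading error scales as Δt^3; refining by a factor of 2 reduces it by 2^3 = 8.
Extrapolated value = (8·A(Δt/2) − A(Δt)) / (8 − 1)
= (8·(-2.891198) − (-2.922624)) / 7
= -20.206960 / 7 = -2.886709

-2.8867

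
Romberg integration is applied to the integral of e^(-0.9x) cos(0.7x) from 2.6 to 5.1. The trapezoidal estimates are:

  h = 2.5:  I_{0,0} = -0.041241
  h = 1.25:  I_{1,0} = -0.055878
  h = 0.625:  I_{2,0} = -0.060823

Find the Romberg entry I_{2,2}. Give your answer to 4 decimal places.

I_{1,1} = (4·(-0.055878) − (-0.041241)) / 3 = -0.060757
I_{2,1} = -0.060823 + (-0.060823 − (-0.055878))/3 = -0.062471
I_{2,2} = (16·(-0.062471) − (-0.060757)) / 15 = -0.062585

-0.0626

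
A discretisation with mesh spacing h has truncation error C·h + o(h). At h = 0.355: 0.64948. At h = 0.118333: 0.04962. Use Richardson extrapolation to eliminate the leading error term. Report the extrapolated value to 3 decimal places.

-0.250

The leading error scales as h; refining by a factor of 3 reduces it by 3^1 = 3.
Extrapolated value = (3·A(h/3) − A(h)) / (3 − 1)
= (3·0.04962 − 0.64948) / 2
= -0.50062 / 2 = -0.25031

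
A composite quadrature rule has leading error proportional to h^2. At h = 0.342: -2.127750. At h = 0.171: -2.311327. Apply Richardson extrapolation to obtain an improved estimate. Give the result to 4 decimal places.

-2.3725

The leading error scales as h^2; refining by a factor of 2 reduces it by 2^2 = 4.
Extrapolated value = (4·A(h/2) − A(h)) / (4 − 1)
= (4·(-2.311327) − (-2.127750)) / 3
= -7.117558 / 3 = -2.372519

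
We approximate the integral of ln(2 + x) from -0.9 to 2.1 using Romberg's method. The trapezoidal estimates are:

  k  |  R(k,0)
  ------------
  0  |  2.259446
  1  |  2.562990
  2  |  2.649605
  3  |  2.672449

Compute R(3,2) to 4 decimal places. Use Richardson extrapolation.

2.6802

R(2,1) = (4·2.649605 − 2.562990) / 3 = 2.678477
R(3,1) = 2.672449 + (2.672449 − 2.649605)/3 = 2.680064
R(3,2) = 2.680064 + (2.680064 − 2.678477)/15 = 2.680170
(Column j=1 coincides with Simpson's rule on the same nodes.)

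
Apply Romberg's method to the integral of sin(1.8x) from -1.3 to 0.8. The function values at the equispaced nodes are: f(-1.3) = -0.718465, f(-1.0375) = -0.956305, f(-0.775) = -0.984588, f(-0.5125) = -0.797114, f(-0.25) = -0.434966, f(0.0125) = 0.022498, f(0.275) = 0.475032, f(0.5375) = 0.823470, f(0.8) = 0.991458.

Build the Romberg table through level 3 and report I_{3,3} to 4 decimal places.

-0.4589

I_{0,0} (trapezoid, 1 panel, h=2.1000): 0.286643
I_{1,0} (trapezoid, 2 panels, h=1.0500): -0.313393
I_{2,0} (trapezoid, 4 panels, h=0.5250): -0.424213
I_{3,0} (trapezoid, 8 panels, h=0.2625): -0.450313
I_{1,1} = -0.313393 + (-0.313393 − 0.286643)/3 = -0.513405
I_{2,1} = -0.424213 + (-0.424213 − (-0.313393))/3 = -0.461153
I_{3,1} = -0.450313 + (-0.450313 − (-0.424213))/3 = -0.459013
I_{2,2} = -0.461153 + (-0.461153 − (-0.513405))/15 = -0.457670
I_{3,2} = -0.459013 + (-0.459013 − (-0.461153))/15 = -0.458870
I_{3,3} = -0.458870 + (-0.458870 − (-0.457670))/63 = -0.458889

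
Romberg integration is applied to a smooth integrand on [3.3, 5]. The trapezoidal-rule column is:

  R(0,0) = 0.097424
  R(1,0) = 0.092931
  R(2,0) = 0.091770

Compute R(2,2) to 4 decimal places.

Richardson extrapolation on the trapezoidal column (denominator 4−1=3):
R(1,1) = (4·0.092931 − 0.097424) / 3 = 0.091433
R(2,1) = (4·0.091770 − 0.092931) / 3 = 0.091383
R(2,2) = (16·0.091383 − 0.091433) / 15 = 0.091380

0.0914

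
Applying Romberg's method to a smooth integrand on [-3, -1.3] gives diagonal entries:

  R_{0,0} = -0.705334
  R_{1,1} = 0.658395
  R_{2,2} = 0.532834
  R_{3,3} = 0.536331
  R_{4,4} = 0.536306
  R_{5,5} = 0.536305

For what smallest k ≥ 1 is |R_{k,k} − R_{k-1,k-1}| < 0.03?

|R_{1,1} − R_{0,0}| = 1.363729 ≥ 0.03
|R_{2,2} − R_{1,1}| = 0.125561 ≥ 0.03
|R_{3,3} − R_{2,2}| = 0.003497 < 0.03

k = 3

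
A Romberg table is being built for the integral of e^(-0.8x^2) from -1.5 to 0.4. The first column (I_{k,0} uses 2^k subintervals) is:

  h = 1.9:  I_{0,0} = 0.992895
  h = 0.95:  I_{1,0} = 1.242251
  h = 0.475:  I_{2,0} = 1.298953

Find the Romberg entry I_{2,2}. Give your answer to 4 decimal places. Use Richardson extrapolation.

1.3174

Richardson extrapolation on the trapezoidal column (denominator 4−1=3):
I_{1,1} = (4·1.242251 − 0.992895) / 3 = 1.325370
I_{2,1} = (4·1.298953 − 1.242251) / 3 = 1.317854
I_{2,2} = 1.317854 + (1.317854 − 1.325370)/15 = 1.317353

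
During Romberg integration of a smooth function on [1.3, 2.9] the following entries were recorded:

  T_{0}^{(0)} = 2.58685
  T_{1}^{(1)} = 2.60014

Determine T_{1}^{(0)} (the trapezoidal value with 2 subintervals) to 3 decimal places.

2.597

From T_{1}^{(1)} = (4·T_{1}^{(0)} − T_{0}^{(0)})/3, solve for T_{1}^{(0)}:
4·T_{1}^{(0)} = 3·2.60014 + 2.58685 = 10.38727
T_{1}^{(0)} = 2.59682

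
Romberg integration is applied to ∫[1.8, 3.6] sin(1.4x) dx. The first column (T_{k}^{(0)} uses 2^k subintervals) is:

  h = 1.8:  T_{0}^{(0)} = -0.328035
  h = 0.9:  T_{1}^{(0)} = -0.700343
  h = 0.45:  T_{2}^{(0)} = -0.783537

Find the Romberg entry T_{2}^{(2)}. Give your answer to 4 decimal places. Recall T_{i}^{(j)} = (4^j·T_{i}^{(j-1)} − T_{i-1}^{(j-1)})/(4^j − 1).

-0.8104

Richardson extrapolation on the trapezoidal column (denominator 4−1=3):
T_{1}^{(1)} = (4·(-0.700343) − (-0.328035)) / 3 = -0.824446
T_{2}^{(1)} = -0.783537 + (-0.783537 − (-0.700343))/3 = -0.811268
T_{2}^{(2)} = -0.811268 + (-0.811268 − (-0.824446))/15 = -0.810389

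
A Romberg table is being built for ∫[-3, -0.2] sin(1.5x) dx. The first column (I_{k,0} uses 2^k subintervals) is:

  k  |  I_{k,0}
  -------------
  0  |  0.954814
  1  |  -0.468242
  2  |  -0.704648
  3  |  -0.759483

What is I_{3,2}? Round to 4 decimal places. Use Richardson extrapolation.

Richardson extrapolation on the trapezoidal column (denominator 4−1=3):
I_{2,1} = (4·(-0.704648) − (-0.468242)) / 3 = -0.783450
I_{3,1} = -0.759483 + (-0.759483 − (-0.704648))/3 = -0.777761
I_{3,2} = -0.777761 + (-0.777761 − (-0.783450))/15 = -0.777382

-0.7774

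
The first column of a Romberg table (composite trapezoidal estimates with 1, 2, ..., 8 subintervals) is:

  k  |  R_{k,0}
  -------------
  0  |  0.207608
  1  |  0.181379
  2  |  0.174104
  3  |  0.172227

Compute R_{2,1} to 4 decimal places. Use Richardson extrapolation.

Richardson extrapolation on the trapezoidal column (denominator 4−1=3):
R_{2,1} = 0.174104 + (0.174104 − 0.181379)/3 = 0.171679

0.1717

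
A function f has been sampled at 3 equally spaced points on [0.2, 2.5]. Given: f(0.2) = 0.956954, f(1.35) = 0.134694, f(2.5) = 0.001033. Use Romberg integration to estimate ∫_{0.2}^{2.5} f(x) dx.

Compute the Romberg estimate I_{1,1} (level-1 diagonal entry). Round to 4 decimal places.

I_{0,0} (trapezoid, 1 panel, h=2.3000): 1.101685
I_{1,0} (trapezoid, 2 panels, h=1.1500): 0.705741
I_{1,1} = 0.705741 + (0.705741 − 1.101685)/3 = 0.573760

0.5738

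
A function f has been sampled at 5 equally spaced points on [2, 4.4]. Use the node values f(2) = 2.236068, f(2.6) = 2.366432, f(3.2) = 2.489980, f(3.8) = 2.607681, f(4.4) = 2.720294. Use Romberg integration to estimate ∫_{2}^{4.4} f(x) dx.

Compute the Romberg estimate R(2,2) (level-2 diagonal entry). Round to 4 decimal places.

R(0,0) (trapezoid, 1 panel, h=2.4000): 5.947634
R(1,0) (trapezoid, 2 panels, h=1.2000): 5.961793
R(2,0) (trapezoid, 4 panels, h=0.6000): 5.965364
R(1,1) = 5.961793 + (5.961793 − 5.947634)/3 = 5.966513
R(2,1) = 5.965364 + (5.965364 − 5.961793)/3 = 5.966554
R(2,2) = 5.966554 + (5.966554 − 5.966513)/15 = 5.966557

5.9666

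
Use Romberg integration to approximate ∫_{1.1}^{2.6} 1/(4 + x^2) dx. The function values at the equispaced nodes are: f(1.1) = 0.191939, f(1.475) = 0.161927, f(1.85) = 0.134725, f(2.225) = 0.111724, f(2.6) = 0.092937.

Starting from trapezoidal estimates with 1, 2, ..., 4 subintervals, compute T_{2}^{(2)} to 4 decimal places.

0.2061

T_{0}^{(0)} (trapezoid, 1 panel, h=1.5000): 0.213657
T_{1}^{(0)} (trapezoid, 2 panels, h=0.7500): 0.207872
T_{2}^{(0)} (trapezoid, 4 panels, h=0.3750): 0.206555
T_{1}^{(1)} = 0.207872 + (0.207872 − 0.213657)/3 = 0.205944
T_{2}^{(1)} = 0.206555 + (0.206555 − 0.207872)/3 = 0.206116
T_{2}^{(2)} = 0.206116 + (0.206116 − 0.205944)/15 = 0.206127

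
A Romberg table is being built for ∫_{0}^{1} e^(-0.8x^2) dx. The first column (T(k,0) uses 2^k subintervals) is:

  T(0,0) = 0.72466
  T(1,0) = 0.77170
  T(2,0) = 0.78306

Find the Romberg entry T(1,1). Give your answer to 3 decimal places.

T(1,1) = 0.77170 + (0.77170 − 0.72466)/3 = 0.78738

0.787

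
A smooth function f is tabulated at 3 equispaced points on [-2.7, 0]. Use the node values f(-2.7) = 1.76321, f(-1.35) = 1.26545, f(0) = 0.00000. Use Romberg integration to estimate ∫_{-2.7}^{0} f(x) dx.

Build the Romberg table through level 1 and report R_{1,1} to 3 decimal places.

3.071

R_{0,0} (trapezoid, 1 panel, h=2.7000): 2.38033
R_{1,0} (trapezoid, 2 panels, h=1.3500): 2.89852
R_{1,1} = 2.89852 + (2.89852 − 2.38033)/3 = 3.07125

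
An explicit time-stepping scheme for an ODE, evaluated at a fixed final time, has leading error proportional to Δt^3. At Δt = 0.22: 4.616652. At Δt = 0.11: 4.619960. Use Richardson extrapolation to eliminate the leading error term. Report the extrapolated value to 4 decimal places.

The leading error scales as Δt^3; refining by a factor of 2 reduces it by 2^3 = 8.
Extrapolated value = (8·A(Δt/2) − A(Δt)) / (8 − 1)
= (8·4.619960 − 4.616652) / 7
= 32.343028 / 7 = 4.620433

4.6204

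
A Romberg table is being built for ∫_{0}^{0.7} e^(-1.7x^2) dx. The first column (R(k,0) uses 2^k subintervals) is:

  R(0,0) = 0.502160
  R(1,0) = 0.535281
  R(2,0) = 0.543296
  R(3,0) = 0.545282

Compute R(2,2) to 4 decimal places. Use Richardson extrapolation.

Richardson extrapolation on the trapezoidal column (denominator 4−1=3):
R(1,1) = 0.535281 + (0.535281 − 0.502160)/3 = 0.546321
R(2,1) = 0.543296 + (0.543296 − 0.535281)/3 = 0.545968
R(2,2) = (16·0.545968 − 0.546321) / 15 = 0.545944

0.5459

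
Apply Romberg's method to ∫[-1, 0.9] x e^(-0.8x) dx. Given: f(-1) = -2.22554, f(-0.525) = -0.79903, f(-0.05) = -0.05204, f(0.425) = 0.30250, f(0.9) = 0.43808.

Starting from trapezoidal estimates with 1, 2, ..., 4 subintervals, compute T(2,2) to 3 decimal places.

-0.613

T(0,0) (trapezoid, 1 panel, h=1.9000): -1.69809
T(1,0) (trapezoid, 2 panels, h=0.9500): -0.89848
T(2,0) (trapezoid, 4 panels, h=0.4750): -0.68509
T(1,1) = -0.89848 + (-0.89848 − (-1.69809))/3 = -0.63194
T(2,1) = -0.68509 + (-0.68509 − (-0.89848))/3 = -0.61396
T(2,2) = -0.61396 + (-0.61396 − (-0.63194))/15 = -0.61276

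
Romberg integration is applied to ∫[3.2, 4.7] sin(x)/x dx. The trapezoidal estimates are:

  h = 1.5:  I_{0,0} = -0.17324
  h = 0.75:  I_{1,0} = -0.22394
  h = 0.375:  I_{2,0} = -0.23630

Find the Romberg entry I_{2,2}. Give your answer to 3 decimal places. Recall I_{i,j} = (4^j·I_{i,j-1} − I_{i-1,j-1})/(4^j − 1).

-0.240

Richardson extrapolation on the trapezoidal column (denominator 4−1=3):
I_{1,1} = (4·(-0.22394) − (-0.17324)) / 3 = -0.24084
I_{2,1} = -0.23630 + (-0.23630 − (-0.22394))/3 = -0.24042
I_{2,2} = -0.24042 + (-0.24042 − (-0.24084))/15 = -0.24039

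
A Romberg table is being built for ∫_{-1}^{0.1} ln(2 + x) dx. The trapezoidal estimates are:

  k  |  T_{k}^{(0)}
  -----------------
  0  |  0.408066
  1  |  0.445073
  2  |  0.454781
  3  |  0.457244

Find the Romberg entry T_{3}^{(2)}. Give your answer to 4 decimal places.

0.4581

T_{2}^{(1)} = (4·0.454781 − 0.445073) / 3 = 0.458017
T_{3}^{(1)} = (4·0.457244 − 0.454781) / 3 = 0.458065
T_{3}^{(2)} = 0.458065 + (0.458065 − 0.458017)/15 = 0.458068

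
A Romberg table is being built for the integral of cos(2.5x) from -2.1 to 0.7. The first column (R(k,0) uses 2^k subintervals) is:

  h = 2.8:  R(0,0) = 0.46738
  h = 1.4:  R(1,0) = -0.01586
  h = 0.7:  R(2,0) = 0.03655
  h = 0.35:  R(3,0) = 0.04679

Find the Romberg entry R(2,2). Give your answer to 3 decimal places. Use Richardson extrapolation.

R(1,1) = -0.01586 + (-0.01586 − 0.46738)/3 = -0.17694
R(2,1) = 0.03655 + (0.03655 − (-0.01586))/3 = 0.05402
R(2,2) = (16·0.05402 − (-0.17694)) / 15 = 0.06942
(Column j=1 coincides with Simpson's rule on the same nodes.)

0.069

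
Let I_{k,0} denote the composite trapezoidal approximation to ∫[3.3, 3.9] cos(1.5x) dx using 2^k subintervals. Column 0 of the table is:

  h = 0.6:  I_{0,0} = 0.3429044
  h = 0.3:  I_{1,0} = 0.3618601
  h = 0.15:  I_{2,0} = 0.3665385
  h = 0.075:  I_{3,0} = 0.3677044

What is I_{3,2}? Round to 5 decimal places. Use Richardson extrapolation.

I_{2,1} = 0.3665385 + (0.3665385 − 0.3618601)/3 = 0.3680980
I_{3,1} = (4·0.3677044 − 0.3665385) / 3 = 0.3680930
I_{3,2} = 0.3680930 + (0.3680930 − 0.3680980)/15 = 0.3680927

0.36809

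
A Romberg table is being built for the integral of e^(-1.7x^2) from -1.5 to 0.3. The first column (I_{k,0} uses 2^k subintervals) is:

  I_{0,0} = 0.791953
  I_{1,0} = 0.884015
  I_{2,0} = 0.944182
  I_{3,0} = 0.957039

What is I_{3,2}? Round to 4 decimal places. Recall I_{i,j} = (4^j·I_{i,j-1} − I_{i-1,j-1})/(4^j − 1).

0.9611

Richardson extrapolation on the trapezoidal column (denominator 4−1=3):
I_{2,1} = (4·0.944182 − 0.884015) / 3 = 0.964238
I_{3,1} = (4·0.957039 − 0.944182) / 3 = 0.961325
I_{3,2} = 0.961325 + (0.961325 − 0.964238)/15 = 0.961131
(Column j=1 coincides with Simpson's rule on the same nodes.)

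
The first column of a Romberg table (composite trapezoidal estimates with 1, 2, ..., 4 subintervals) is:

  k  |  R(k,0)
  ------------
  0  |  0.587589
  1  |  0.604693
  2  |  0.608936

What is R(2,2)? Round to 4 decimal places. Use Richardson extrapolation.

R(1,1) = (4·0.604693 − 0.587589) / 3 = 0.610394
R(2,1) = (4·0.608936 − 0.604693) / 3 = 0.610350
R(2,2) = 0.610350 + (0.610350 − 0.610394)/15 = 0.610347

0.6103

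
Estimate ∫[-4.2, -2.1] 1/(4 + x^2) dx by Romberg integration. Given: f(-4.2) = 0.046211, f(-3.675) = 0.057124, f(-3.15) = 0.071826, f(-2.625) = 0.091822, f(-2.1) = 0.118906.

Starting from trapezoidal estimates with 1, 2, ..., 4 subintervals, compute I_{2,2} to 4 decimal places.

I_{0,0} (trapezoid, 1 panel, h=2.1000): 0.173373
I_{1,0} (trapezoid, 2 panels, h=1.0500): 0.162104
I_{2,0} (trapezoid, 4 panels, h=0.5250): 0.159249
I_{1,1} = 0.162104 + (0.162104 − 0.173373)/3 = 0.158348
I_{2,1} = 0.159249 + (0.159249 − 0.162104)/3 = 0.158297
I_{2,2} = 0.158297 + (0.158297 − 0.158348)/15 = 0.158294

0.1583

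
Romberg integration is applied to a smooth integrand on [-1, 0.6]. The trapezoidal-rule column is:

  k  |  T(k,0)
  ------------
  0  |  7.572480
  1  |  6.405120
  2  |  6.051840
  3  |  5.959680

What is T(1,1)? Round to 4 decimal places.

Richardson extrapolation on the trapezoidal column (denominator 4−1=3):
T(1,1) = 6.405120 + (6.405120 − 7.572480)/3 = 6.016000
(Column j=1 coincides with Simpson's rule on the same nodes.)

6.0160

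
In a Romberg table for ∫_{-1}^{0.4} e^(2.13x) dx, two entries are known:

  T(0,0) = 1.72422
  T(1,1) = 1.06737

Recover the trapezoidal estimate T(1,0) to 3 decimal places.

From T(1,1) = (4·T(1,0) − T(0,0))/3, solve for T(1,0):
4·T(1,0) = 3·1.06737 + 1.72422 = 4.92633
T(1,0) = 1.23158

1.232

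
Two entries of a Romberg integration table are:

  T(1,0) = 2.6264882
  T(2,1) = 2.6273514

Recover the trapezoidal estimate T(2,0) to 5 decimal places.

From T(2,1) = (4·T(2,0) − T(1,0))/3, solve for T(2,0):
4·T(2,0) = 3·2.6273514 + 2.6264882 = 10.5085424
T(2,0) = 2.6271356

2.62714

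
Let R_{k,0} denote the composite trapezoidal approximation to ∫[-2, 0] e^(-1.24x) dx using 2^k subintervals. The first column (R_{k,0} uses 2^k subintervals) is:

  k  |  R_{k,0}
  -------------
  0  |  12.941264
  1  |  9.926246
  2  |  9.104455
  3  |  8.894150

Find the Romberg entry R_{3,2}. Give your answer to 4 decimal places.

R_{2,1} = (4·9.104455 − 9.926246) / 3 = 8.830525
R_{3,1} = 8.894150 + (8.894150 − 9.104455)/3 = 8.824048
R_{3,2} = 8.824048 + (8.824048 − 8.830525)/15 = 8.823616
(Column j=1 coincides with Simpson's rule on the same nodes.)

8.8236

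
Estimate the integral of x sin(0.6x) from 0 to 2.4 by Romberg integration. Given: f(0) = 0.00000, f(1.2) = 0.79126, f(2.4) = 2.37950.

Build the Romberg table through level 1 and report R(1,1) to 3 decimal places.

R(0,0) (trapezoid, 1 panel, h=2.4000): 2.85540
R(1,0) (trapezoid, 2 panels, h=1.2000): 2.37721
R(1,1) = 2.37721 + (2.37721 − 2.85540)/3 = 2.21781

2.218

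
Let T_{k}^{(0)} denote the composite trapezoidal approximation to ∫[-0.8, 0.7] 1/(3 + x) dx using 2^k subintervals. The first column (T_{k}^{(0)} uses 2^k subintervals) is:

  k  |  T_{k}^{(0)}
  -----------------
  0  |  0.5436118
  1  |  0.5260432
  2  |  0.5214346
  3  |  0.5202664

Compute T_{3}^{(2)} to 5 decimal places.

0.51988

Richardson extrapolation on the trapezoidal column (denominator 4−1=3):
T_{2}^{(1)} = 0.5214346 + (0.5214346 − 0.5260432)/3 = 0.5198984
T_{3}^{(1)} = 0.5202664 + (0.5202664 − 0.5214346)/3 = 0.5198770
T_{3}^{(2)} = 0.5198770 + (0.5198770 − 0.5198984)/15 = 0.5198756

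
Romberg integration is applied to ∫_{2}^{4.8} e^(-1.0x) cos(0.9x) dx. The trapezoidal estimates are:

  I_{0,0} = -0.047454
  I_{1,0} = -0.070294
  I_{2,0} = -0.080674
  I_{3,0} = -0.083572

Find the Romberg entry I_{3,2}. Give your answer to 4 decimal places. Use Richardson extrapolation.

I_{2,1} = (4·(-0.080674) − (-0.070294)) / 3 = -0.084134
I_{3,1} = (4·(-0.083572) − (-0.080674)) / 3 = -0.084538
I_{3,2} = -0.084538 + (-0.084538 − (-0.084134))/15 = -0.084565

-0.0846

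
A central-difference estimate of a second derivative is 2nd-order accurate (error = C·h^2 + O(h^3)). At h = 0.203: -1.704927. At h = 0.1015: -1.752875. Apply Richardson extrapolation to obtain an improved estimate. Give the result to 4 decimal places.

-1.7689

Extrapolated value = (4·A(h/2) − A(h)) / (4 − 1)
= (4·(-1.752875) − (-1.704927)) / 3
= -5.306573 / 3 = -1.768858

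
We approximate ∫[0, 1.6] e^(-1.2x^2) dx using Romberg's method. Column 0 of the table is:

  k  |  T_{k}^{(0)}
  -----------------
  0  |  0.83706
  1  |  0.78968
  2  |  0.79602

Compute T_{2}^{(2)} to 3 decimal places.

0.800

Richardson extrapolation on the trapezoidal column (denominator 4−1=3):
T_{1}^{(1)} = 0.78968 + (0.78968 − 0.83706)/3 = 0.77389
T_{2}^{(1)} = (4·0.79602 − 0.78968) / 3 = 0.79813
T_{2}^{(2)} = (16·0.79813 − 0.77389) / 15 = 0.79975
(Column j=1 coincides with Simpson's rule on the same nodes.)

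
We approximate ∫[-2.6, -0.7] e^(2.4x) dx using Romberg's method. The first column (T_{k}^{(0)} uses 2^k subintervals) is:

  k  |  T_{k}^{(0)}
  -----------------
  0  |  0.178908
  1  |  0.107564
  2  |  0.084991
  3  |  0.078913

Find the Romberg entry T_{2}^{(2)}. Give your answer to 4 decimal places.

0.0770

Richardson extrapolation on the trapezoidal column (denominator 4−1=3):
T_{1}^{(1)} = (4·0.107564 − 0.178908) / 3 = 0.083783
T_{2}^{(1)} = (4·0.084991 − 0.107564) / 3 = 0.077467
T_{2}^{(2)} = (16·0.077467 − 0.083783) / 15 = 0.077046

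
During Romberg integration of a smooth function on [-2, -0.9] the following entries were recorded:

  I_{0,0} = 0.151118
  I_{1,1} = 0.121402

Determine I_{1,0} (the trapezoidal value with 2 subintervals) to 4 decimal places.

From I_{1,1} = (4·I_{1,0} − I_{0,0})/3, solve for I_{1,0}:
4·I_{1,0} = 3·0.121402 + 0.151118 = 0.515324
I_{1,0} = 0.128831

0.1288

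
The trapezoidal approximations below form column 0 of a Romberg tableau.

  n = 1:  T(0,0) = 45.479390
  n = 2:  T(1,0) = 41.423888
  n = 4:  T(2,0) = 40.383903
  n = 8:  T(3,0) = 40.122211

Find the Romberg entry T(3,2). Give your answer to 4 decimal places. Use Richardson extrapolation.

40.0348

T(2,1) = 40.383903 + (40.383903 − 41.423888)/3 = 40.037241
T(3,1) = (4·40.122211 − 40.383903) / 3 = 40.034980
T(3,2) = (16·40.034980 − 40.037241) / 15 = 40.034829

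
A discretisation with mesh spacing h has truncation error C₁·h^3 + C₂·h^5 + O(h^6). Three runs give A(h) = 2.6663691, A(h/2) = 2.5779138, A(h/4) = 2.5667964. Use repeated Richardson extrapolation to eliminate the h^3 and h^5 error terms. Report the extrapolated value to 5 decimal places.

2.56521

First eliminate the h^3 term (factor 2^3 = 8):
  B₁ = (8·2.5779138 − 2.6663691)/7 = 2.5652773
  B₂ = (8·2.5667964 − 2.5779138)/7 = 2.5652082
Then eliminate the h^5 term (factor 2^5 = 32):
  (32·2.5652082 − 2.5652773)/31 = 2.5652060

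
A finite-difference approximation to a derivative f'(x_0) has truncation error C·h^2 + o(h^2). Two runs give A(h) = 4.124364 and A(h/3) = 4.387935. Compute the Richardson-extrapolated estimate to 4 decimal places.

4.4209

The leading error scales as h^2; refining by a factor of 3 reduces it by 3^2 = 9.
Extrapolated value = (9·A(h/3) − A(h)) / (9 − 1)
= (9·4.387935 − 4.124364) / 8
= 35.367051 / 8 = 4.420881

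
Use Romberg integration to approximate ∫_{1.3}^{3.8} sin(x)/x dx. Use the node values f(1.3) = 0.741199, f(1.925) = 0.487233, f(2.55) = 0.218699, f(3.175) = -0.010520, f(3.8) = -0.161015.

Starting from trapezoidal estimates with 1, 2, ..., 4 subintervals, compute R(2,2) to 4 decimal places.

0.6095

R(0,0) (trapezoid, 1 panel, h=2.5000): 0.725230
R(1,0) (trapezoid, 2 panels, h=1.2500): 0.635989
R(2,0) (trapezoid, 4 panels, h=0.6250): 0.615940
R(1,1) = 0.635989 + (0.635989 − 0.725230)/3 = 0.606242
R(2,1) = 0.615940 + (0.615940 − 0.635989)/3 = 0.609257
R(2,2) = 0.609257 + (0.609257 − 0.606242)/15 = 0.609458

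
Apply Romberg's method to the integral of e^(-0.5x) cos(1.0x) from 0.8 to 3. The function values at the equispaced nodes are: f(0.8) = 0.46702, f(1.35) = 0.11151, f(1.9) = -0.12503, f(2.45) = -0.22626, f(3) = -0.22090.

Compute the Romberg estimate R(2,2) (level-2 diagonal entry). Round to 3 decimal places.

-0.084

R(0,0) (trapezoid, 1 panel, h=2.2000): 0.27073
R(1,0) (trapezoid, 2 panels, h=1.1000): -0.00217
R(2,0) (trapezoid, 4 panels, h=0.5500): -0.06420
R(1,1) = -0.00217 + (-0.00217 − 0.27073)/3 = -0.09314
R(2,1) = -0.06420 + (-0.06420 − (-0.00217))/3 = -0.08488
R(2,2) = -0.08488 + (-0.08488 − (-0.09314))/15 = -0.08433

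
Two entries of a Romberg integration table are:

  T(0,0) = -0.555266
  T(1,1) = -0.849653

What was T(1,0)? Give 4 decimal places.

From T(1,1) = (4·T(1,0) − T(0,0))/3, solve for T(1,0):
4·T(1,0) = 3·(-0.849653) + (-0.555266) = -3.104225
T(1,0) = -0.776056

-0.7761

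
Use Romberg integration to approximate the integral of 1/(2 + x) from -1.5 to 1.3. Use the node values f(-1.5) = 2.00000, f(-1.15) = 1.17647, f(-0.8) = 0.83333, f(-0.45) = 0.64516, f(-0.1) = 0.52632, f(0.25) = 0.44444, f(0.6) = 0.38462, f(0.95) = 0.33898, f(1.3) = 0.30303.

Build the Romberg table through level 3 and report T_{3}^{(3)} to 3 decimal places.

T_{0}^{(0)} (trapezoid, 1 panel, h=2.8000): 3.22424
T_{1}^{(0)} (trapezoid, 2 panels, h=1.4000): 2.34897
T_{2}^{(0)} (trapezoid, 4 panels, h=0.7000): 2.02705
T_{3}^{(0)} (trapezoid, 8 panels, h=0.3500): 1.92529
T_{1}^{(1)} = 2.34897 + (2.34897 − 3.22424)/3 = 2.05721
T_{2}^{(1)} = 2.02705 + (2.02705 − 2.34897)/3 = 1.91974
T_{3}^{(1)} = 1.92529 + (1.92529 − 2.02705)/3 = 1.89137
T_{2}^{(2)} = 1.91974 + (1.91974 − 2.05721)/15 = 1.91058
T_{3}^{(2)} = 1.89137 + (1.89137 − 1.91974)/15 = 1.88948
T_{3}^{(3)} = 1.88948 + (1.88948 − 1.91058)/63 = 1.88915

1.889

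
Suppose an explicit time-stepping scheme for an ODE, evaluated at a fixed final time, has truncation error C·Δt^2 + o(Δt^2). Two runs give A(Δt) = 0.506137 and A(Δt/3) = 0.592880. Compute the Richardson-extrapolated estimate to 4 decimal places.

Extrapolated value = (9·A(Δt/3) − A(Δt)) / (9 − 1)
= (9·0.592880 − 0.506137) / 8
= 4.829783 / 8 = 0.603723

0.6037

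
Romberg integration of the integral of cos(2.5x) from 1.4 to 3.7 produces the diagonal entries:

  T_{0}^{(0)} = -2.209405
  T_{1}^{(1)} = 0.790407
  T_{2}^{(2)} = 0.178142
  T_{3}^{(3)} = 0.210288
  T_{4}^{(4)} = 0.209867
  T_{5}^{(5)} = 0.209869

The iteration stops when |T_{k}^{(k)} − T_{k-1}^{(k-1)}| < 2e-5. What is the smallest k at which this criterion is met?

k = 5

|T_{1}^{(1)} − T_{0}^{(0)}| = 2.999812 ≥ 2e-5
|T_{2}^{(2)} − T_{1}^{(1)}| = 0.612265 ≥ 2e-5
|T_{3}^{(3)} − T_{2}^{(2)}| = 0.032146 ≥ 2e-5
|T_{4}^{(4)} − T_{3}^{(3)}| = 0.000421 ≥ 2e-5
|T_{5}^{(5)} − T_{4}^{(4)}| = 0.000002 < 2e-5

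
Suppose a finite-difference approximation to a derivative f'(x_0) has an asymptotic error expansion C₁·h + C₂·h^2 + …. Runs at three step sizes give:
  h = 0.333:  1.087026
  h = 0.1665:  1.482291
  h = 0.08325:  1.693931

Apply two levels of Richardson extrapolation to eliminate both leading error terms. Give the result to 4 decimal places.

1.9149

First eliminate the h term (factor 2^1 = 2):
  B₁ = (2·1.482291 − 1.087026)/1 = 1.877556
  B₂ = (2·1.693931 − 1.482291)/1 = 1.905571
Then eliminate the h^2 term (factor 2^2 = 4):
  (4·1.905571 − 1.877556)/3 = 1.914909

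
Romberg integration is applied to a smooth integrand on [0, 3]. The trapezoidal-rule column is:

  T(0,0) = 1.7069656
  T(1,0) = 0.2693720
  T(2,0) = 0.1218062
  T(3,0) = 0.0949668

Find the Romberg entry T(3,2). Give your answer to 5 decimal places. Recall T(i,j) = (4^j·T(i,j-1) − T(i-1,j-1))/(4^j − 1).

0.08691

Richardson extrapolation on the trapezoidal column (denominator 4−1=3):
T(2,1) = 0.1218062 + (0.1218062 − 0.2693720)/3 = 0.0726176
T(3,1) = 0.0949668 + (0.0949668 − 0.1218062)/3 = 0.0860203
T(3,2) = (16·0.0860203 − 0.0726176) / 15 = 0.0869138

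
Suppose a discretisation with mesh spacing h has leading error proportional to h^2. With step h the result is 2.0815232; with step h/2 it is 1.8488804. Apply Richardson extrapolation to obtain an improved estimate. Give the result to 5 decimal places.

The leading error scales as h^2; refining by a factor of 2 reduces it by 2^2 = 4.
Extrapolated value = (4·A(h/2) − A(h)) / (4 − 1)
= (4·1.8488804 − 2.0815232) / 3
= 5.3139984 / 3 = 1.7713328

1.77133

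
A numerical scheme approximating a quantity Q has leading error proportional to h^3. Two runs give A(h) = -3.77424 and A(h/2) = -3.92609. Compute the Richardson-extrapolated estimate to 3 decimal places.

The leading error scales as h^3; refining by a factor of 2 reduces it by 2^3 = 8.
Extrapolated value = (8·A(h/2) − A(h)) / (8 − 1)
= (8·(-3.92609) − (-3.77424)) / 7
= -27.63448 / 7 = -3.94778

-3.948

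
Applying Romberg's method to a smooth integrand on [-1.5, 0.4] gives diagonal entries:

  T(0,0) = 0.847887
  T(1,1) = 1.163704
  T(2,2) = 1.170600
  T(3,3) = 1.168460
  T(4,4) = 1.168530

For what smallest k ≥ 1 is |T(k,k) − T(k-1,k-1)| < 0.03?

k = 2

|T(1,1) − T(0,0)| = 0.315817 ≥ 0.03
|T(2,2) − T(1,1)| = 0.006896 < 0.03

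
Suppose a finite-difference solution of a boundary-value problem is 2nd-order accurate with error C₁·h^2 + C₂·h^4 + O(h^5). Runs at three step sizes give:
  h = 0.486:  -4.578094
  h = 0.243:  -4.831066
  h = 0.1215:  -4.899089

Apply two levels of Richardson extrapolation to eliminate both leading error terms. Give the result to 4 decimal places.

First eliminate the h^2 term (factor 2^2 = 4):
  B₁ = (4·(-4.831066) − (-4.578094))/3 = -4.915390
  B₂ = (4·(-4.899089) − (-4.831066))/3 = -4.921763
Then eliminate the h^4 term (factor 2^4 = 16):
  (16·(-4.921763) − (-4.915390))/15 = -4.922188

-4.9222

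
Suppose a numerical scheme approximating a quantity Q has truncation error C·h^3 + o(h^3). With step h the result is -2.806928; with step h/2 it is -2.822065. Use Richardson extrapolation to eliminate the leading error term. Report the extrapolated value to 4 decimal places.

The leading error scales as h^3; refining by a factor of 2 reduces it by 2^3 = 8.
Extrapolated value = (8·A(h/2) − A(h)) / (8 − 1)
= (8·(-2.822065) − (-2.806928)) / 7
= -19.769592 / 7 = -2.824227

-2.8242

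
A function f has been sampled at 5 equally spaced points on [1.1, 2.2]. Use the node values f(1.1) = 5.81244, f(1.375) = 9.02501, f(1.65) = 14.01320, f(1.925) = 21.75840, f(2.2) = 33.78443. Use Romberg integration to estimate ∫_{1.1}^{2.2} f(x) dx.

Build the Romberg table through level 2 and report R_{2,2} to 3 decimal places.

R_{0,0} (trapezoid, 1 panel, h=1.1000): 21.77828
R_{1,0} (trapezoid, 2 panels, h=0.5500): 18.59640
R_{2,0} (trapezoid, 4 panels, h=0.2750): 17.76364
R_{1,1} = 18.59640 + (18.59640 − 21.77828)/3 = 17.53577
R_{2,1} = 17.76364 + (17.76364 − 18.59640)/3 = 17.48605
R_{2,2} = 17.48605 + (17.48605 − 17.53577)/15 = 17.48274

17.483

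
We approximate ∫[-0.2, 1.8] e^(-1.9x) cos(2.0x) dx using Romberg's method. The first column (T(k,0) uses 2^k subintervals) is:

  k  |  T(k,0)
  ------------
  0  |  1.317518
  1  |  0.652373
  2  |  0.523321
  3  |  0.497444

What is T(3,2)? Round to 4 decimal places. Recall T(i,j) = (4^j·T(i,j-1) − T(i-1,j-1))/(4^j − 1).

0.4894

T(2,1) = (4·0.523321 − 0.652373) / 3 = 0.480304
T(3,1) = (4·0.497444 − 0.523321) / 3 = 0.488818
T(3,2) = (16·0.488818 − 0.480304) / 15 = 0.489386
(Column j=1 coincides with Simpson's rule on the same nodes.)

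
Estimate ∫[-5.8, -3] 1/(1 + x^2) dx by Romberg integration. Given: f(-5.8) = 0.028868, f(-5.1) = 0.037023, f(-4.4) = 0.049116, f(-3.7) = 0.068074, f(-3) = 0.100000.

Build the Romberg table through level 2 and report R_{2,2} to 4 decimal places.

R_{0,0} (trapezoid, 1 panel, h=2.8000): 0.180415
R_{1,0} (trapezoid, 2 panels, h=1.4000): 0.158970
R_{2,0} (trapezoid, 4 panels, h=0.7000): 0.153053
R_{1,1} = 0.158970 + (0.158970 − 0.180415)/3 = 0.151822
R_{2,1} = 0.153053 + (0.153053 − 0.158970)/3 = 0.151081
R_{2,2} = 0.151081 + (0.151081 − 0.151822)/15 = 0.151032

0.1510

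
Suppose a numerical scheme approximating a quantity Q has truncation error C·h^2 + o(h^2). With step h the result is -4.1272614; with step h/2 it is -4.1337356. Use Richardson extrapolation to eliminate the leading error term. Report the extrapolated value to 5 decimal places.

Extrapolated value = (4·A(h/2) − A(h)) / (4 − 1)
= (4·(-4.1337356) − (-4.1272614)) / 3
= -12.4076810 / 3 = -4.1358937

-4.13589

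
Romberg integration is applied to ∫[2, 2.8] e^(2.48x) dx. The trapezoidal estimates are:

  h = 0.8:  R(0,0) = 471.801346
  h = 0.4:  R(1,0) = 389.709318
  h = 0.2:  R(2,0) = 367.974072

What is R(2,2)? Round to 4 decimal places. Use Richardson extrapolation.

Richardson extrapolation on the trapezoidal column (denominator 4−1=3):
R(1,1) = (4·389.709318 − 471.801346) / 3 = 362.345309
R(2,1) = (4·367.974072 − 389.709318) / 3 = 360.728990
R(2,2) = (16·360.728990 − 362.345309) / 15 = 360.621235

360.6212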